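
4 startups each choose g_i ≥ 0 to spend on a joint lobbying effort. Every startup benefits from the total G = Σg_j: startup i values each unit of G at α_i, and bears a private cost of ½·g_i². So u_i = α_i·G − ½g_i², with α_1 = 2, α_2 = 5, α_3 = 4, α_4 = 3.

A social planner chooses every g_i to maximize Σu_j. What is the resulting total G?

56

Planner FOC: ∂(Σu_j)/∂g_i = (Σα_j) − g_i = 0, so g_i^SO = Σα_j = 14 for every i; G^SO = 56.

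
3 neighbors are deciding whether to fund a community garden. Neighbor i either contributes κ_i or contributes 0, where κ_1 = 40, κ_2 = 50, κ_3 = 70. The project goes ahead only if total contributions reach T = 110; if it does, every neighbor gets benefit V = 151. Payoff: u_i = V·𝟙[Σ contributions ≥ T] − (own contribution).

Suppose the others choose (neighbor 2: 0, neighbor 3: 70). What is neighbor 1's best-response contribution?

40

Others' total = 70. Contributing 40 brings total to 110 ≥ 110: gain V − κ_1 = 111.
Best response: 40.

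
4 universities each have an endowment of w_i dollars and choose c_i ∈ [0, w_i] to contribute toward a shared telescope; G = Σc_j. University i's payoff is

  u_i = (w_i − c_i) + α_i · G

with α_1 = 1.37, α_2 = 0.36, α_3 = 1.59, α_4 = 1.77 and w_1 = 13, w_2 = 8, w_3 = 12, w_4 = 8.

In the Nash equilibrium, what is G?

33

∂u_i/∂c_i = α_i − 1, so university i contributes w_i if α_i > 1, else 0.
α_i > 1 for i ∈ {1, 3, 4}; NE contributions (13, 0, 12, 8), G = 33.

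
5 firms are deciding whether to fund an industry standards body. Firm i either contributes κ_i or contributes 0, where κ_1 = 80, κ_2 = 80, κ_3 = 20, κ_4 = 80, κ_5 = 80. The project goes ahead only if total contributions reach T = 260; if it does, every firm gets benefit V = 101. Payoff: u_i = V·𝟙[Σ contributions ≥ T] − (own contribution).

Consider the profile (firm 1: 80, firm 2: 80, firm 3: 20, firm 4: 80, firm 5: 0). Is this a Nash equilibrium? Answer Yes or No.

Total = 260 ≥ 260: provided.
Firm 1 (pledges 80, payoff 21): dropping to 0 → total 180, payoff 0. No gain.
Firm 2 (pledges 80, payoff 21): dropping to 0 → total 180, payoff 0. No gain.
Firm 3 (pledges 20, payoff 81): dropping to 0 → total 240, payoff 0. No gain.
Firm 4 (pledges 80, payoff 21): dropping to 0 → total 180, payoff 0. No gain.
Firm 5 (pledges 0, payoff 101): pledging 80 → total 340, payoff 21. No gain.

Yes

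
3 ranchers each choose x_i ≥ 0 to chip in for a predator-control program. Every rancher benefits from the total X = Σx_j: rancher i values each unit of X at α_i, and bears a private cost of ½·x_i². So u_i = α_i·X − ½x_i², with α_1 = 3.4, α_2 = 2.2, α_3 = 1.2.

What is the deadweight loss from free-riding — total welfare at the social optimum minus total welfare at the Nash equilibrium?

32.04

Rancher i's FOC: ∂u_i/∂x_i = α_i − x_i = 0, so x_i* = α_i.
NE contributions = (3.4, 2.2, 1.2); X = 6.8.
W^NE = (Σα)·X − ½Σα_i² = 6.8² − ½·17.84 = 37.32.
Planner sets x_i = Σα_j = 6.8 for every i, so X^SO = 3·6.8 = 20.4.
W^SO = (Σα)·X^SO − ½·3·(Σα)² = (3/2)·6.8² = 69.36.
Deadweight loss = W^SO − W^NE = 32.04.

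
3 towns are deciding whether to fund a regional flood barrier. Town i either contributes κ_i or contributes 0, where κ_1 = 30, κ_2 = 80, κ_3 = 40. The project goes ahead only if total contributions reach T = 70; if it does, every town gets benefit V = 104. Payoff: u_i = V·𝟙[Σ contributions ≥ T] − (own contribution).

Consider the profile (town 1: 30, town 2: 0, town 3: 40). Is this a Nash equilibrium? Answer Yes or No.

Yes

Total = 70 ≥ 70: provided.
Town 1 (pledges 30, payoff 74): dropping to 0 → total 40, payoff 0. No gain.
Town 2 (pledges 0, payoff 104): pledging 80 → total 150, payoff 24. No gain.
Town 3 (pledges 40, payoff 64): dropping to 0 → total 30, payoff 0. No gain.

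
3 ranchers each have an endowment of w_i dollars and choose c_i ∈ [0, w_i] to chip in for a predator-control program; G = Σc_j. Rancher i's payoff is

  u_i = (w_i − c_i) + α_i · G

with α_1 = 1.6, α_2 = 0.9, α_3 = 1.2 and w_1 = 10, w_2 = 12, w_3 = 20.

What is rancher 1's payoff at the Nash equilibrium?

48

∂u_i/∂c_i = α_i − 1, so rancher i contributes w_i if α_i > 1, else 0.
α_i > 1 for i ∈ {1, 3}; NE contributions (10, 0, 20), G = 30.
u_1 = (10 − 10) + 1.6·30 = 48.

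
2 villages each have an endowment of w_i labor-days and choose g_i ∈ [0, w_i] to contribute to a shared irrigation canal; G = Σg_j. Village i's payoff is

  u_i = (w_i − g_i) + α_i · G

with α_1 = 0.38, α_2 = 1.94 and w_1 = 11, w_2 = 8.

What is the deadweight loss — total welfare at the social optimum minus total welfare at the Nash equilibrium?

∂u_i/∂g_i = α_i − 1, so village i contributes w_i if α_i > 1, else 0.
α_i > 1 for i ∈ {2}; NE contributions (0, 8), G = 8.
W^NE = Σw_i − G^NE + (Σα_i)·G^NE = 19 + 1.32·8 = 29.56.
Planner: ∂(Σu_j)/∂g_i = Σα_j − 1 = 1.32 > 0, so everyone contributes w_i; G^SO = 19, W^SO = 19 + 1.32·19 = 44.08.
Deadweight loss = 14.52.

14.52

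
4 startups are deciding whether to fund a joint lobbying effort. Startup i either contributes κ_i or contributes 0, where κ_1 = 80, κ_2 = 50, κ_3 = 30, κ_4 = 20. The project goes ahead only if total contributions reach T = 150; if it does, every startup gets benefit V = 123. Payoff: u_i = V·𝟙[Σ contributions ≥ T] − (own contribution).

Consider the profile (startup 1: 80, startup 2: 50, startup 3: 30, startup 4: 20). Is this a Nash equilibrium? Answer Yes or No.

Total = 180 ≥ 150: provided.
Startup 1 (pledges 80, payoff 43): dropping to 0 → total 100, payoff 0. No gain.
Startup 2 (pledges 50, payoff 73): dropping to 0 → total 130, payoff 0. No gain.
Startup 3 (pledges 30, payoff 93): dropping to 0 → total 150, payoff 123. Profitable deviation.

No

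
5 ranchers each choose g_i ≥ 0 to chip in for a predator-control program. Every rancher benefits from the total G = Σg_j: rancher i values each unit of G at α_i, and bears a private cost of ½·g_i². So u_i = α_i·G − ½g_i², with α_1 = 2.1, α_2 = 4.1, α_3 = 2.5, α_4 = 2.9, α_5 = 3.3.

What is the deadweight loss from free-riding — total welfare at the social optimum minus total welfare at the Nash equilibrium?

Rancher i's FOC: ∂u_i/∂g_i = α_i − g_i = 0, so g_i* = α_i.
NE contributions = (2.1, 4.1, 2.5, 2.9, 3.3); G = 14.9.
W^NE = (Σα)·G − ½Σα_i² = 14.9² − ½·46.77 = 198.625.
Planner sets g_i = Σα_j = 14.9 for every i, so G^SO = 5·14.9 = 74.5.
W^SO = (Σα)·G^SO − ½·5·(Σα)² = (5/2)·14.9² = 555.025.
Deadweight loss = W^SO − W^NE = 356.4.

356.4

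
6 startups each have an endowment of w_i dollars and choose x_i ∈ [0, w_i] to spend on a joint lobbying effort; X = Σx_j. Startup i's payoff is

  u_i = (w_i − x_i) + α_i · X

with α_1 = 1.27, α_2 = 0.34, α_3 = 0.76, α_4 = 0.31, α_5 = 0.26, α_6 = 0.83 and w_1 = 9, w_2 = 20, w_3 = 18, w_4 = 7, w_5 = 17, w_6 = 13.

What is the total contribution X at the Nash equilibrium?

9

∂u_i/∂x_i = α_i − 1, so startup i contributes w_i if α_i > 1, else 0.
α_i > 1 for i ∈ {1}; NE contributions (9, 0, 0, 0, 0, 0), X = 9.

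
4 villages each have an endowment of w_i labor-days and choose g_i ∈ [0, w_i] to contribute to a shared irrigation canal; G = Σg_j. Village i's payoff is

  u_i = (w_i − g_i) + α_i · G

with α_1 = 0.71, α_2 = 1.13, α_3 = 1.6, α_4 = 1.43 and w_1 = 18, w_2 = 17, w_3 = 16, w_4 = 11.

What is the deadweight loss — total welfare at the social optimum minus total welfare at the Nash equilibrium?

∂u_i/∂g_i = α_i − 1, so village i contributes w_i if α_i > 1, else 0.
α_i > 1 for i ∈ {2, 3, 4}; NE contributions (0, 17, 16, 11), G = 44.
W^NE = Σw_i − G^NE + (Σα_i)·G^NE = 62 + 3.87·44 = 232.28.
Planner: ∂(Σu_j)/∂g_i = Σα_j − 1 = 3.87 > 0, so everyone contributes w_i; G^SO = 62, W^SO = 62 + 3.87·62 = 301.94.
Deadweight loss = 69.66.

69.66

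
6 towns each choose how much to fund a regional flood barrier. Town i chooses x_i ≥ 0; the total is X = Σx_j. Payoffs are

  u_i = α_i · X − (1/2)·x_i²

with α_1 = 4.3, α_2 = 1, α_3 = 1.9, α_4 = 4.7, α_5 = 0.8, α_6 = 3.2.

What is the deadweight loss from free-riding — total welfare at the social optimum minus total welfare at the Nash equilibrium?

Town i's FOC: ∂u_i/∂x_i = α_i − x_i = 0, so x_i* = α_i.
NE contributions = (4.3, 1, 1.9, 4.7, 0.8, 3.2); X = 15.9.
W^NE = (Σα)·X − ½Σα_i² = 15.9² − ½·56.07 = 224.775.
Planner sets x_i = Σα_j = 15.9 for every i, so X^SO = 6·15.9 = 95.4.
W^SO = (Σα)·X^SO − ½·6·(Σα)² = (6/2)·15.9² = 758.43.
Deadweight loss = W^SO − W^NE = 533.655.

533.655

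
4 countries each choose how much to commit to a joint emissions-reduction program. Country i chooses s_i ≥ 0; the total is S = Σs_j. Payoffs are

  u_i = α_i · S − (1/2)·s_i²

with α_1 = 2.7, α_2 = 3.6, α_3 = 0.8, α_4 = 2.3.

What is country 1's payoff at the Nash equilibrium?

21.735

Country i's FOC: ∂u_i/∂s_i = α_i − s_i = 0, so s_i* = α_i.
NE contributions = (2.7, 3.6, 0.8, 2.3); S = 9.4.
u_1 = α_1·S − ½·(s_1)² = 2.7·9.4 − ½·2.7² = 21.735.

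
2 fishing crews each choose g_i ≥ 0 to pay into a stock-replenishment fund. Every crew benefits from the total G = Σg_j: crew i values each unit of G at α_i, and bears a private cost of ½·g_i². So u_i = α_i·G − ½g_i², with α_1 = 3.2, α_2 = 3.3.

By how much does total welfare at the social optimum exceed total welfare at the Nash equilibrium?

Crew i's FOC: ∂u_i/∂g_i = α_i − g_i = 0, so g_i* = α_i.
NE contributions = (3.2, 3.3); G = 6.5.
W^NE = (Σα)·G − ½Σα_i² = 6.5² − ½·21.13 = 31.685.
Planner sets g_i = Σα_j = 6.5 for every i, so G^SO = 2·6.5 = 13.
W^SO = (Σα)·G^SO − ½·2·(Σα)² = (2/2)·6.5² = 42.25.
Deadweight loss = W^SO − W^NE = 10.565.

10.565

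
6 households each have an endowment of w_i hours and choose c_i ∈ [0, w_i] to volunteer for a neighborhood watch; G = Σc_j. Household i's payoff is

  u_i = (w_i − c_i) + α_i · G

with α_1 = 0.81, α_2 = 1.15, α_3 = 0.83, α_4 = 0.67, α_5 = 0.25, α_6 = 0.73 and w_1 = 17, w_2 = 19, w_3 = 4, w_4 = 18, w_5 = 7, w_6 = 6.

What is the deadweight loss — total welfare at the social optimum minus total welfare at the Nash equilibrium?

178.88

∂u_i/∂c_i = α_i − 1, so household i contributes w_i if α_i > 1, else 0.
α_i > 1 for i ∈ {2}; NE contributions (0, 19, 0, 0, 0, 0), G = 19.
W^NE = Σw_i − G^NE + (Σα_i)·G^NE = 71 + 3.44·19 = 136.36.
Planner: ∂(Σu_j)/∂c_i = Σα_j − 1 = 3.44 > 0, so everyone contributes w_i; G^SO = 71, W^SO = 71 + 3.44·71 = 315.24.
Deadweight loss = 178.88.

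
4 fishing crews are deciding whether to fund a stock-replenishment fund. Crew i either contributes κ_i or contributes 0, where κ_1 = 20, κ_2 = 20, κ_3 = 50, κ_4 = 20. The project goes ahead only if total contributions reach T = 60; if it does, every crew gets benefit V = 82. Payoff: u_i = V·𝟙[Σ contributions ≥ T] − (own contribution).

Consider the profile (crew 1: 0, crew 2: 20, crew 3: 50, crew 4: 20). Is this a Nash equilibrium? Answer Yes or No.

Total = 90 ≥ 60: provided.
Crew 1 (pledges 0, payoff 82): pledging 20 → total 110, payoff 62. No gain.
Crew 2 (pledges 20, payoff 62): dropping to 0 → total 70, payoff 82. Profitable deviation.

No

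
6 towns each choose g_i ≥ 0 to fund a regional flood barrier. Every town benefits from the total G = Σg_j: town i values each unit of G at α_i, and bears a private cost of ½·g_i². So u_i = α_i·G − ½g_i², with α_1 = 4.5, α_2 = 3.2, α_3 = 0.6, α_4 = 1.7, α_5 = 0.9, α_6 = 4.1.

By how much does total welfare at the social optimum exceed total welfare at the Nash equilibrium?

Town i's FOC: ∂u_i/∂g_i = α_i − g_i = 0, so g_i* = α_i.
NE contributions = (4.5, 3.2, 0.6, 1.7, 0.9, 4.1); G = 15.
W^NE = (Σα)·G − ½Σα_i² = 15² − ½·51.36 = 199.32.
Planner sets g_i = Σα_j = 15 for every i, so G^SO = 6·15 = 90.
W^SO = (Σα)·G^SO − ½·6·(Σα)² = (6/2)·15² = 675.
Deadweight loss = W^SO − W^NE = 475.68.

475.68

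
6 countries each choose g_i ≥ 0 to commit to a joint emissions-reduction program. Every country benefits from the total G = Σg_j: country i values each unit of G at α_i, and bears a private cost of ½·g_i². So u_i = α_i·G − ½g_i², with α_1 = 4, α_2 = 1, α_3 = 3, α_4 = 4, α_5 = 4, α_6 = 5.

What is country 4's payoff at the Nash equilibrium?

76

Country i's FOC: ∂u_i/∂g_i = α_i − g_i = 0, so g_i* = α_i.
NE contributions = (4, 1, 3, 4, 4, 5); G = 21.
u_4 = α_4·G − ½·(g_4)² = 4·21 − ½·4² = 76.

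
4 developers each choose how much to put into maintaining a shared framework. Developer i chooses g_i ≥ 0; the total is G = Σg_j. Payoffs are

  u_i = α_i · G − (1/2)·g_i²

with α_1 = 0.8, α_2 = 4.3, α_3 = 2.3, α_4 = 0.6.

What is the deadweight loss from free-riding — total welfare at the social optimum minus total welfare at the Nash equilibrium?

Developer i's FOC: ∂u_i/∂g_i = α_i − g_i = 0, so g_i* = α_i.
NE contributions = (0.8, 4.3, 2.3, 0.6); G = 8.
W^NE = (Σα)·G − ½Σα_i² = 8² − ½·24.78 = 51.61.
Planner sets g_i = Σα_j = 8 for every i, so G^SO = 4·8 = 32.
W^SO = (Σα)·G^SO − ½·4·(Σα)² = (4/2)·8² = 128.
Deadweight loss = W^SO − W^NE = 76.39.

76.39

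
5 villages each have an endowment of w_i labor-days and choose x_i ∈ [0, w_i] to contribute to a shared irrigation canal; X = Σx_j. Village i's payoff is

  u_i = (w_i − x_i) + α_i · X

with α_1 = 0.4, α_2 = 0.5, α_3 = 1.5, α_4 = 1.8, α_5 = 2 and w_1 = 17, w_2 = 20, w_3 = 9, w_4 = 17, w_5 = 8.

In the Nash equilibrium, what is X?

34

∂u_i/∂x_i = α_i − 1, so village i contributes w_i if α_i > 1, else 0.
α_i > 1 for i ∈ {3, 4, 5}; NE contributions (0, 0, 9, 17, 8), X = 34.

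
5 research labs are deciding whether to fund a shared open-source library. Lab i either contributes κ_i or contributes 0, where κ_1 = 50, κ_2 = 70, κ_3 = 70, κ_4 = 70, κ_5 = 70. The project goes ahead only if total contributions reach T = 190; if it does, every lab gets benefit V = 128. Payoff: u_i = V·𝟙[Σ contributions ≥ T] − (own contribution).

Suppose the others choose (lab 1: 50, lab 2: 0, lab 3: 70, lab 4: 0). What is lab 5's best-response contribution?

70

Others' total = 120. Contributing 70 brings total to 190 ≥ 190: gain V − κ_5 = 58.
Best response: 70.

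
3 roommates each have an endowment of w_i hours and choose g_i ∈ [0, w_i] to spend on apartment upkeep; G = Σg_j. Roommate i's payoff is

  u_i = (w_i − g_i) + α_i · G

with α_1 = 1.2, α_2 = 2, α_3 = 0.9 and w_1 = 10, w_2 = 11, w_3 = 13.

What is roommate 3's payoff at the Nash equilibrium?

∂u_i/∂g_i = α_i − 1, so roommate i contributes w_i if α_i > 1, else 0.
α_i > 1 for i ∈ {1, 2}; NE contributions (10, 11, 0), G = 21.
u_3 = (13 − 0) + 0.9·21 = 31.9.

31.9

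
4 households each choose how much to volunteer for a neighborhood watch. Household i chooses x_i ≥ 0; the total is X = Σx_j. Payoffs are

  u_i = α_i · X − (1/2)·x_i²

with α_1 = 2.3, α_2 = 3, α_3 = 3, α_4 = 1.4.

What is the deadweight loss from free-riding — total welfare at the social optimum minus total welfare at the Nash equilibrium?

Household i's FOC: ∂u_i/∂x_i = α_i − x_i = 0, so x_i* = α_i.
NE contributions = (2.3, 3, 3, 1.4); X = 9.7.
W^NE = (Σα)·X − ½Σα_i² = 9.7² − ½·25.25 = 81.465.
Planner sets x_i = Σα_j = 9.7 for every i, so X^SO = 4·9.7 = 38.8.
W^SO = (Σα)·X^SO − ½·4·(Σα)² = (4/2)·9.7² = 188.18.
Deadweight loss = W^SO − W^NE = 106.715.

106.715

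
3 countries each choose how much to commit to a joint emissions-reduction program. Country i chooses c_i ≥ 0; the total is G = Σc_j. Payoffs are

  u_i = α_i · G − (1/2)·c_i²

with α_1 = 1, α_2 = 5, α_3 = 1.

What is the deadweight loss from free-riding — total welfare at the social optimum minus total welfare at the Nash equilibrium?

Country i's FOC: ∂u_i/∂c_i = α_i − c_i = 0, so c_i* = α_i.
NE contributions = (1, 5, 1); G = 7.
W^NE = (Σα)·G − ½Σα_i² = 7² − ½·27 = 35.5.
Planner sets c_i = Σα_j = 7 for every i, so G^SO = 3·7 = 21.
W^SO = (Σα)·G^SO − ½·3·(Σα)² = (3/2)·7² = 73.5.
Deadweight loss = W^SO − W^NE = 38.

38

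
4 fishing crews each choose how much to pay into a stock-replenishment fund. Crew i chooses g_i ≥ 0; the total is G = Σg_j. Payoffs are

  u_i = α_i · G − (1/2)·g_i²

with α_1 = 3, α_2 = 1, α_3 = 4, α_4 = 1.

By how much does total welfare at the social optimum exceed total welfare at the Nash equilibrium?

94.5

Crew i's FOC: ∂u_i/∂g_i = α_i − g_i = 0, so g_i* = α_i.
NE contributions = (3, 1, 4, 1); G = 9.
W^NE = (Σα)·G − ½Σα_i² = 9² − ½·27 = 67.5.
Planner sets g_i = Σα_j = 9 for every i, so G^SO = 4·9 = 36.
W^SO = (Σα)·G^SO − ½·4·(Σα)² = (4/2)·9² = 162.
Deadweight loss = W^SO − W^NE = 94.5.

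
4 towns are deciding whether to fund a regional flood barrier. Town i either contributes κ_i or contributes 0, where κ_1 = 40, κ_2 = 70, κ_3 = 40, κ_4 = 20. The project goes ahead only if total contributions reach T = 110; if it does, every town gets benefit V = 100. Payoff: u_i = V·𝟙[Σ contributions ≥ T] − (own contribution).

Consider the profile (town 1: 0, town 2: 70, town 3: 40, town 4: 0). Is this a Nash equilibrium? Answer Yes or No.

Yes

Total = 110 ≥ 110: provided.
Town 1 (pledges 0, payoff 100): pledging 40 → total 150, payoff 60. No gain.
Town 2 (pledges 70, payoff 30): dropping to 0 → total 40, payoff 0. No gain.
Town 3 (pledges 40, payoff 60): dropping to 0 → total 70, payoff 0. No gain.
Town 4 (pledges 0, payoff 100): pledging 20 → total 130, payoff 80. No gain.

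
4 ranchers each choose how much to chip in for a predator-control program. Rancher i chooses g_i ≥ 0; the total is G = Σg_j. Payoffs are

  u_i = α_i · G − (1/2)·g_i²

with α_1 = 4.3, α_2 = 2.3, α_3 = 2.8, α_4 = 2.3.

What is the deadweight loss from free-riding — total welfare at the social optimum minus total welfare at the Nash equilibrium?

155.345

Rancher i's FOC: ∂u_i/∂g_i = α_i − g_i = 0, so g_i* = α_i.
NE contributions = (4.3, 2.3, 2.8, 2.3); G = 11.7.
W^NE = (Σα)·G − ½Σα_i² = 11.7² − ½·36.91 = 118.435.
Planner sets g_i = Σα_j = 11.7 for every i, so G^SO = 4·11.7 = 46.8.
W^SO = (Σα)·G^SO − ½·4·(Σα)² = (4/2)·11.7² = 273.78.
Deadweight loss = W^SO − W^NE = 155.345.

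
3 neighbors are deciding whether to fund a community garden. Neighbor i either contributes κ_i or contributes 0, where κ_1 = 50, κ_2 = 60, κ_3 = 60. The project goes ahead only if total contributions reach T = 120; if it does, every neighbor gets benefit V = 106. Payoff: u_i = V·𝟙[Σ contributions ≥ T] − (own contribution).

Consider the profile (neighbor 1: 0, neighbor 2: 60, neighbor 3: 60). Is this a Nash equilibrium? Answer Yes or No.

Total = 120 ≥ 120: provided.
Neighbor 1 (pledges 0, payoff 106): pledging 50 → total 170, payoff 56. No gain.
Neighbor 2 (pledges 60, payoff 46): dropping to 0 → total 60, payoff 0. No gain.
Neighbor 3 (pledges 60, payoff 46): dropping to 0 → total 60, payoff 0. No gain.

Yes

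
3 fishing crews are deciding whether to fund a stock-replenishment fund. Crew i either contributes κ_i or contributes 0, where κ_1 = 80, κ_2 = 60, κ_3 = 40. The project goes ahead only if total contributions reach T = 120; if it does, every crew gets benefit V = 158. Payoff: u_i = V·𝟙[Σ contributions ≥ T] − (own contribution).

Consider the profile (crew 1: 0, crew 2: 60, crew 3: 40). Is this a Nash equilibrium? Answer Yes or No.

No

Total = 100 < 120: not provided.
Crew 1 (pledges 0, payoff 0): pledging 80 → total 180, payoff 78. Profitable deviation.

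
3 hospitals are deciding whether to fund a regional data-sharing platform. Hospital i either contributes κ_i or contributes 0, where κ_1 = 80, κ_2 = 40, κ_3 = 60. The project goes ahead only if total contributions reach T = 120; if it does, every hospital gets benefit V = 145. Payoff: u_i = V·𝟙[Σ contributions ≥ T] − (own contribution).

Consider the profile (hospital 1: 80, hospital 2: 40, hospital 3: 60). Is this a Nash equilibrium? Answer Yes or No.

No

Total = 180 ≥ 120: provided.
Hospital 1 (pledges 80, payoff 65): dropping to 0 → total 100, payoff 0. No gain.
Hospital 2 (pledges 40, payoff 105): dropping to 0 → total 140, payoff 145. Profitable deviation.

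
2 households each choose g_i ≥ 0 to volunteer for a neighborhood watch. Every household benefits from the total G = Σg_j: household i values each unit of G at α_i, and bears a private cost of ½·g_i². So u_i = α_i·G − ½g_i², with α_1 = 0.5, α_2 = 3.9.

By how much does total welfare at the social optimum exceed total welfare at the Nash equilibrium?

Household i's FOC: ∂u_i/∂g_i = α_i − g_i = 0, so g_i* = α_i.
NE contributions = (0.5, 3.9); G = 4.4.
W^NE = (Σα)·G − ½Σα_i² = 4.4² − ½·15.46 = 11.63.
Planner sets g_i = Σα_j = 4.4 for every i, so G^SO = 2·4.4 = 8.8.
W^SO = (Σα)·G^SO − ½·2·(Σα)² = (2/2)·4.4² = 19.36.
Deadweight loss = W^SO − W^NE = 7.73.

7.73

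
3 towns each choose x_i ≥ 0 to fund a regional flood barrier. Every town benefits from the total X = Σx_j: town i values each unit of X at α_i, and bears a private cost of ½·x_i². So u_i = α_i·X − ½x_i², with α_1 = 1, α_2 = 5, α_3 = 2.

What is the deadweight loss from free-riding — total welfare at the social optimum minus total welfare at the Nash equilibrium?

Town i's FOC: ∂u_i/∂x_i = α_i − x_i = 0, so x_i* = α_i.
NE contributions = (1, 5, 2); X = 8.
W^NE = (Σα)·X − ½Σα_i² = 8² − ½·30 = 49.
Planner sets x_i = Σα_j = 8 for every i, so X^SO = 3·8 = 24.
W^SO = (Σα)·X^SO − ½·3·(Σα)² = (3/2)·8² = 96.
Deadweight loss = W^SO − W^NE = 47.

47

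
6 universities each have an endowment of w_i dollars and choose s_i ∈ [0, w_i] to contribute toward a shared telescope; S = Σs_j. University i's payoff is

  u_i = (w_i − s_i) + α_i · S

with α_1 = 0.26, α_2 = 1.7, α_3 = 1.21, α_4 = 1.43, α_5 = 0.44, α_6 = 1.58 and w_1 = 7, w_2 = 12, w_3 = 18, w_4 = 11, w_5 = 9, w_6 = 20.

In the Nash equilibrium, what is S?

∂u_i/∂s_i = α_i − 1, so university i contributes w_i if α_i > 1, else 0.
α_i > 1 for i ∈ {2, 3, 4, 6}; NE contributions (0, 12, 18, 11, 0, 20), S = 61.

61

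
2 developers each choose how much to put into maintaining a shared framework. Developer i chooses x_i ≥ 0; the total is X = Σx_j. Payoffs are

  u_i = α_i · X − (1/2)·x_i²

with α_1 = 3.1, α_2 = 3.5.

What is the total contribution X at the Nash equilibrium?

Developer i's FOC: ∂u_i/∂x_i = α_i − x_i = 0, so x_i* = α_i.
NE contributions = (3.1, 3.5); X = 6.6.

6.6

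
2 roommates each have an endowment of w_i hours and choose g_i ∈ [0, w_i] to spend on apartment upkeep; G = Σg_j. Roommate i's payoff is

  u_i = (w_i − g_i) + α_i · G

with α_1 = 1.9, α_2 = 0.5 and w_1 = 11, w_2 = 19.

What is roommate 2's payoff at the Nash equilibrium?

∂u_i/∂g_i = α_i − 1, so roommate i contributes w_i if α_i > 1, else 0.
α_i > 1 for i ∈ {1}; NE contributions (11, 0), G = 11.
u_2 = (19 − 0) + 0.5·11 = 24.5.

24.5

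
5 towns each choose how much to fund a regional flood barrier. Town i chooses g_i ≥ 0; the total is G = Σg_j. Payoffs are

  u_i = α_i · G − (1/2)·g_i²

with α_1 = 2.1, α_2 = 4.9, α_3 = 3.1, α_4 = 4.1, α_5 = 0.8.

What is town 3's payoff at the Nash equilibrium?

41.695

Town i's FOC: ∂u_i/∂g_i = α_i − g_i = 0, so g_i* = α_i.
NE contributions = (2.1, 4.9, 3.1, 4.1, 0.8); G = 15.
u_3 = α_3·G − ½·(g_3)² = 3.1·15 − ½·3.1² = 41.695.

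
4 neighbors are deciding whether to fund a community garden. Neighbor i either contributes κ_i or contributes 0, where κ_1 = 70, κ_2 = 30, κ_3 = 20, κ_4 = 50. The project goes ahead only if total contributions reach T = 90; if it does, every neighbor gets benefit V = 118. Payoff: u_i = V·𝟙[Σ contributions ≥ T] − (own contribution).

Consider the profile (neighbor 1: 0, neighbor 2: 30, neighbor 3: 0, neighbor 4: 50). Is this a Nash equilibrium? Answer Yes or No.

Total = 80 < 90: not provided.
Neighbor 1 (pledges 0, payoff 0): pledging 70 → total 150, payoff 48. Profitable deviation.

No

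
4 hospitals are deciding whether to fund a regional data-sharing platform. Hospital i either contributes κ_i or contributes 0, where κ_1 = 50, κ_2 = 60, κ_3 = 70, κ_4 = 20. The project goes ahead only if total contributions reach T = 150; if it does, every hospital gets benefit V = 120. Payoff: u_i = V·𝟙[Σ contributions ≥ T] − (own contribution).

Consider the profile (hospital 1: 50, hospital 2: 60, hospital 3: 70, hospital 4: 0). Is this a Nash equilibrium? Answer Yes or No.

Total = 180 ≥ 150: provided.
Hospital 1 (pledges 50, payoff 70): dropping to 0 → total 130, payoff 0. No gain.
Hospital 2 (pledges 60, payoff 60): dropping to 0 → total 120, payoff 0. No gain.
Hospital 3 (pledges 70, payoff 50): dropping to 0 → total 110, payoff 0. No gain.
Hospital 4 (pledges 0, payoff 120): pledging 20 → total 200, payoff 100. No gain.

Yes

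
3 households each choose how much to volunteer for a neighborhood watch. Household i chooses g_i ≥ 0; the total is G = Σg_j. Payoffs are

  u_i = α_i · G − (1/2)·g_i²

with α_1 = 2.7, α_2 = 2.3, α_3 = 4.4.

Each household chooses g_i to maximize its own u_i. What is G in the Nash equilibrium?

Household i's FOC: ∂u_i/∂g_i = α_i − g_i = 0, so g_i* = α_i.
NE contributions = (2.7, 2.3, 4.4); G = 9.4.

9.4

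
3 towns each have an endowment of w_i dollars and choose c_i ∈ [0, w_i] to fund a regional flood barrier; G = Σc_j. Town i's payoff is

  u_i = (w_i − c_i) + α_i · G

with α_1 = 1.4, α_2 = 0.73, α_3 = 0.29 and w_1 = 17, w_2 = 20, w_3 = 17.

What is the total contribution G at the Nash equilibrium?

17

∂u_i/∂c_i = α_i − 1, so town i contributes w_i if α_i > 1, else 0.
α_i > 1 for i ∈ {1}; NE contributions (17, 0, 0), G = 17.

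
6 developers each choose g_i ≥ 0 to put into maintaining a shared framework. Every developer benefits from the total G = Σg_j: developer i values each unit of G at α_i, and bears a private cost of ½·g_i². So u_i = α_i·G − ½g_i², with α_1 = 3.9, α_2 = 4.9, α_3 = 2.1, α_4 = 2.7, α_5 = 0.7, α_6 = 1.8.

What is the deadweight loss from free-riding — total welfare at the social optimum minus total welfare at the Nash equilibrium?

545.745

Developer i's FOC: ∂u_i/∂g_i = α_i − g_i = 0, so g_i* = α_i.
NE contributions = (3.9, 4.9, 2.1, 2.7, 0.7, 1.8); G = 16.1.
W^NE = (Σα)·G − ½Σα_i² = 16.1² − ½·54.65 = 231.885.
Planner sets g_i = Σα_j = 16.1 for every i, so G^SO = 6·16.1 = 96.6.
W^SO = (Σα)·G^SO − ½·6·(Σα)² = (6/2)·16.1² = 777.63.
Deadweight loss = W^SO − W^NE = 545.745.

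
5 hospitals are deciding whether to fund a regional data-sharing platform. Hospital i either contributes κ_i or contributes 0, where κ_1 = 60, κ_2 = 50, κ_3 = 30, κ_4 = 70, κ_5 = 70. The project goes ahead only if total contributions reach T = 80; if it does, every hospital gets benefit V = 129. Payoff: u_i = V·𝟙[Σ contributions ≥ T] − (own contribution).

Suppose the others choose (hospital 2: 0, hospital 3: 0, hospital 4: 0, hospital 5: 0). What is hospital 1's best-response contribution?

0

Others' total = 0. Even contributing 60 gives 60 < 80: no benefit either way.
Best response: 0.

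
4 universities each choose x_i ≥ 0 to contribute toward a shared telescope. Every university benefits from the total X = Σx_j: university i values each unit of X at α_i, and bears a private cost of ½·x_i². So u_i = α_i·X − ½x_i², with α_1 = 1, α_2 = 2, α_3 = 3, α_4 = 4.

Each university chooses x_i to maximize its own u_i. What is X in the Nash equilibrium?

10

University i's FOC: ∂u_i/∂x_i = α_i − x_i = 0, so x_i* = α_i.
NE contributions = (1, 2, 3, 4); X = 10.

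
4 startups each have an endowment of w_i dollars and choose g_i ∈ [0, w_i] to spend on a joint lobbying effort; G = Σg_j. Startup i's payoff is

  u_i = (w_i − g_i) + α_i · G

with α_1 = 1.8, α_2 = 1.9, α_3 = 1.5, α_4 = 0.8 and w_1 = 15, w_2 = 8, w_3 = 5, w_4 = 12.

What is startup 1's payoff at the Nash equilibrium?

∂u_i/∂g_i = α_i − 1, so startup i contributes w_i if α_i > 1, else 0.
α_i > 1 for i ∈ {1, 2, 3}; NE contributions (15, 8, 5, 0), G = 28.
u_1 = (15 − 15) + 1.8·28 = 50.4.

50.4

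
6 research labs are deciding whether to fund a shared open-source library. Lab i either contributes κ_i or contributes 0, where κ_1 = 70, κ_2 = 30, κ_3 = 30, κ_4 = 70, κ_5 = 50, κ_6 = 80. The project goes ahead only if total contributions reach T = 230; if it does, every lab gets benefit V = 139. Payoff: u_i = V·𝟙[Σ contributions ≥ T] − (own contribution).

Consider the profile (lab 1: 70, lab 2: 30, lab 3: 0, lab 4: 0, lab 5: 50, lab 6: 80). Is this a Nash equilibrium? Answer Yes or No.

Yes

Total = 230 ≥ 230: provided.
Lab 1 (pledges 70, payoff 69): dropping to 0 → total 160, payoff 0. No gain.
Lab 2 (pledges 30, payoff 109): dropping to 0 → total 200, payoff 0. No gain.
Lab 3 (pledges 0, payoff 139): pledging 30 → total 260, payoff 109. No gain.
Lab 4 (pledges 0, payoff 139): pledging 70 → total 300, payoff 69. No gain.
Lab 5 (pledges 50, payoff 89): dropping to 0 → total 180, payoff 0. No gain.
Lab 6 (pledges 80, payoff 59): dropping to 0 → total 150, payoff 0. No gain.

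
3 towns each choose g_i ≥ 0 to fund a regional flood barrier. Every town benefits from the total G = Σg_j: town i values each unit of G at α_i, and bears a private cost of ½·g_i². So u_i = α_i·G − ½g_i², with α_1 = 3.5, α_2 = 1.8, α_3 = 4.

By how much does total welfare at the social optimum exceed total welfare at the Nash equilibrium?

Town i's FOC: ∂u_i/∂g_i = α_i − g_i = 0, so g_i* = α_i.
NE contributions = (3.5, 1.8, 4); G = 9.3.
W^NE = (Σα)·G − ½Σα_i² = 9.3² − ½·31.49 = 70.745.
Planner sets g_i = Σα_j = 9.3 for every i, so G^SO = 3·9.3 = 27.9.
W^SO = (Σα)·G^SO − ½·3·(Σα)² = (3/2)·9.3² = 129.735.
Deadweight loss = W^SO − W^NE = 58.99.

58.99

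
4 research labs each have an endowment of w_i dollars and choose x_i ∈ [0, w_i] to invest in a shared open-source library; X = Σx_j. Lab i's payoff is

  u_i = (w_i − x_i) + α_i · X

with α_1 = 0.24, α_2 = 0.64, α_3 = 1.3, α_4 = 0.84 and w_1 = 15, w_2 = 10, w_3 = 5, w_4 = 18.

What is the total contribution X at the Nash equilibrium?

∂u_i/∂x_i = α_i − 1, so lab i contributes w_i if α_i > 1, else 0.
α_i > 1 for i ∈ {3}; NE contributions (0, 0, 5, 0), X = 5.

5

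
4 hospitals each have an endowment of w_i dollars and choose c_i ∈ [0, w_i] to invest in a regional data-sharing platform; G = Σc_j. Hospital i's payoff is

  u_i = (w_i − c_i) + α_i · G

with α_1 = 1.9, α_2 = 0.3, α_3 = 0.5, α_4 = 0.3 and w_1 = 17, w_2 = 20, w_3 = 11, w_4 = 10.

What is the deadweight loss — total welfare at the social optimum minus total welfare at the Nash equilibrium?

82

∂u_i/∂c_i = α_i − 1, so hospital i contributes w_i if α_i > 1, else 0.
α_i > 1 for i ∈ {1}; NE contributions (17, 0, 0, 0), G = 17.
W^NE = Σw_i − G^NE + (Σα_i)·G^NE = 58 + 2·17 = 92.
Planner: ∂(Σu_j)/∂c_i = Σα_j − 1 = 2 > 0, so everyone contributes w_i; G^SO = 58, W^SO = 58 + 2·58 = 174.
Deadweight loss = 82.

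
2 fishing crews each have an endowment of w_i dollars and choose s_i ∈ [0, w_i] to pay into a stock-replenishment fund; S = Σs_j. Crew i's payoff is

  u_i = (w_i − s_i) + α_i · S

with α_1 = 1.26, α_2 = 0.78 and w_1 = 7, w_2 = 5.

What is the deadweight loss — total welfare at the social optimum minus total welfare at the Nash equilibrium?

∂u_i/∂s_i = α_i − 1, so crew i contributes w_i if α_i > 1, else 0.
α_i > 1 for i ∈ {1}; NE contributions (7, 0), S = 7.
W^NE = Σw_i − S^NE + (Σα_i)·S^NE = 12 + 1.04·7 = 19.28.
Planner: ∂(Σu_j)/∂s_i = Σα_j − 1 = 1.04 > 0, so everyone contributes w_i; S^SO = 12, W^SO = 12 + 1.04·12 = 24.48.
Deadweight loss = 5.2.

5.2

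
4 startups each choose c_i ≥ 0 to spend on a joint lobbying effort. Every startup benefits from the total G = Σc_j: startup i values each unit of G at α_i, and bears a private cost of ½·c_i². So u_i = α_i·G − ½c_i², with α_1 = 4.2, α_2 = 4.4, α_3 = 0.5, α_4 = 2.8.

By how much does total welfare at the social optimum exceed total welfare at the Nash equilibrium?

Startup i's FOC: ∂u_i/∂c_i = α_i − c_i = 0, so c_i* = α_i.
NE contributions = (4.2, 4.4, 0.5, 2.8); G = 11.9.
W^NE = (Σα)·G − ½Σα_i² = 11.9² − ½·45.09 = 119.065.
Planner sets c_i = Σα_j = 11.9 for every i, so G^SO = 4·11.9 = 47.6.
W^SO = (Σα)·G^SO − ½·4·(Σα)² = (4/2)·11.9² = 283.22.
Deadweight loss = W^SO − W^NE = 164.155.

164.155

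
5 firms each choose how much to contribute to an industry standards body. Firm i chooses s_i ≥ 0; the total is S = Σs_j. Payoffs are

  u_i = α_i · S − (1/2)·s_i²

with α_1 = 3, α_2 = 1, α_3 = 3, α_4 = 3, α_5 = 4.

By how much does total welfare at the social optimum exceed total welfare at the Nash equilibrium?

Firm i's FOC: ∂u_i/∂s_i = α_i − s_i = 0, so s_i* = α_i.
NE contributions = (3, 1, 3, 3, 4); S = 14.
W^NE = (Σα)·S − ½Σα_i² = 14² − ½·44 = 174.
Planner sets s_i = Σα_j = 14 for every i, so S^SO = 5·14 = 70.
W^SO = (Σα)·S^SO − ½·5·(Σα)² = (5/2)·14² = 490.
Deadweight loss = W^SO − W^NE = 316.

316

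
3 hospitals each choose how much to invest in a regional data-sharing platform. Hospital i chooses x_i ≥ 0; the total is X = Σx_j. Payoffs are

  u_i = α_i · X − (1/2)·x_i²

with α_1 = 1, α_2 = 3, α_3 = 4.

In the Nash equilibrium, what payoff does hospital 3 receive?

24

Hospital i's FOC: ∂u_i/∂x_i = α_i − x_i = 0, so x_i* = α_i.
NE contributions = (1, 3, 4); X = 8.
u_3 = α_3·X − ½·(x_3)² = 4·8 − ½·4² = 24.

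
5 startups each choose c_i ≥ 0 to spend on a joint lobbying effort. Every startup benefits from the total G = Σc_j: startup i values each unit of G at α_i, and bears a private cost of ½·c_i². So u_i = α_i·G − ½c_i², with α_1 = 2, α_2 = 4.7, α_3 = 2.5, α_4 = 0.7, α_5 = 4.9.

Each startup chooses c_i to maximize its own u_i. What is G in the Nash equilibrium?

Startup i's FOC: ∂u_i/∂c_i = α_i − c_i = 0, so c_i* = α_i.
NE contributions = (2, 4.7, 2.5, 0.7, 4.9); G = 14.8.

14.8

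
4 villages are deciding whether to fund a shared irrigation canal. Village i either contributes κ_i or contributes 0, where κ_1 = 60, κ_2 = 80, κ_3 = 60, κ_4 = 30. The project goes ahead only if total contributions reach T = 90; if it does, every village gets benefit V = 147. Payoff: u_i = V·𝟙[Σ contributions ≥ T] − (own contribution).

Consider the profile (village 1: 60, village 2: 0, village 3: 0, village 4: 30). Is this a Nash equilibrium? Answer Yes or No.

Total = 90 ≥ 90: provided.
Village 1 (pledges 60, payoff 87): dropping to 0 → total 30, payoff 0. No gain.
Village 2 (pledges 0, payoff 147): pledging 80 → total 170, payoff 67. No gain.
Village 3 (pledges 0, payoff 147): pledging 60 → total 150, payoff 87. No gain.
Village 4 (pledges 30, payoff 117): dropping to 0 → total 60, payoff 0. No gain.

Yes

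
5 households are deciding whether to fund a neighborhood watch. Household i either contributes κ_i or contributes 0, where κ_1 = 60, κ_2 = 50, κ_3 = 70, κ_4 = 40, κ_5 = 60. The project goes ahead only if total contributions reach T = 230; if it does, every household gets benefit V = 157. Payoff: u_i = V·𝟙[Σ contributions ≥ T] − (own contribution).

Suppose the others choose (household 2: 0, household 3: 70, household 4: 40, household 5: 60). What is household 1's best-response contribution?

60

Others' total = 170. Contributing 60 brings total to 230 ≥ 230: gain V − κ_1 = 97.
Best response: 60.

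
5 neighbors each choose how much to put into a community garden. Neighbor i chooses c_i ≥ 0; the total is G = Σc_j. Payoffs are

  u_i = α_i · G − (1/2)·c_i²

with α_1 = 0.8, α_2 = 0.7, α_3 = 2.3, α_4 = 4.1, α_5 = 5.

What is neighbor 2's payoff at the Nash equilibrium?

8.785

Neighbor i's FOC: ∂u_i/∂c_i = α_i − c_i = 0, so c_i* = α_i.
NE contributions = (0.8, 0.7, 2.3, 4.1, 5); G = 12.9.
u_2 = α_2·G − ½·(c_2)² = 0.7·12.9 − ½·0.7² = 8.785.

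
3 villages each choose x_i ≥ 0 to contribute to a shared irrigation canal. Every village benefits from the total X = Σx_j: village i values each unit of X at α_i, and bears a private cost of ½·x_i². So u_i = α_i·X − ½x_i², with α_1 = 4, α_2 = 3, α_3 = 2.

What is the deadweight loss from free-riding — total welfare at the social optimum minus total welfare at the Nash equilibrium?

55

Village i's FOC: ∂u_i/∂x_i = α_i − x_i = 0, so x_i* = α_i.
NE contributions = (4, 3, 2); X = 9.
W^NE = (Σα)·X − ½Σα_i² = 9² − ½·29 = 66.5.
Planner sets x_i = Σα_j = 9 for every i, so X^SO = 3·9 = 27.
W^SO = (Σα)·X^SO − ½·3·(Σα)² = (3/2)·9² = 121.5.
Deadweight loss = W^SO − W^NE = 55.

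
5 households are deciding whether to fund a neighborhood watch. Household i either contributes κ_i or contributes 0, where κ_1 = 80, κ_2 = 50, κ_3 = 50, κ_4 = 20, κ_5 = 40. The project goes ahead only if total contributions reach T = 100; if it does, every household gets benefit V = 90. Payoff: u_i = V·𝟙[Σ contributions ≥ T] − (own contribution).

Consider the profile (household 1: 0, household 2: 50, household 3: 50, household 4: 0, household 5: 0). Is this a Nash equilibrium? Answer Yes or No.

Yes

Total = 100 ≥ 100: provided.
Household 1 (pledges 0, payoff 90): pledging 80 → total 180, payoff 10. No gain.
Household 2 (pledges 50, payoff 40): dropping to 0 → total 50, payoff 0. No gain.
Household 3 (pledges 50, payoff 40): dropping to 0 → total 50, payoff 0. No gain.
Household 4 (pledges 0, payoff 90): pledging 20 → total 120, payoff 70. No gain.
Household 5 (pledges 0, payoff 90): pledging 40 → total 140, payoff 50. No gain.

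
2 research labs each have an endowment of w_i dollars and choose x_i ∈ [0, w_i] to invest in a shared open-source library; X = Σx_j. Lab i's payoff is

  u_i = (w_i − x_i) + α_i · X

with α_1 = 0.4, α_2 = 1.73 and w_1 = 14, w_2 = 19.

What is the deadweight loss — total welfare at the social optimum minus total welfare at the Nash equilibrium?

15.82

∂u_i/∂x_i = α_i − 1, so lab i contributes w_i if α_i > 1, else 0.
α_i > 1 for i ∈ {2}; NE contributions (0, 19), X = 19.
W^NE = Σw_i − X^NE + (Σα_i)·X^NE = 33 + 1.13·19 = 54.47.
Planner: ∂(Σu_j)/∂x_i = Σα_j − 1 = 1.13 > 0, so everyone contributes w_i; X^SO = 33, W^SO = 33 + 1.13·33 = 70.29.
Deadweight loss = 15.82.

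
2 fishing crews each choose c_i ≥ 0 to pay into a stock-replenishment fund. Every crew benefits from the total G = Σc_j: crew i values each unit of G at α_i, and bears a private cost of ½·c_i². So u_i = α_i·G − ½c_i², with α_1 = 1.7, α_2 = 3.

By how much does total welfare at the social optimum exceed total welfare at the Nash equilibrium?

Crew i's FOC: ∂u_i/∂c_i = α_i − c_i = 0, so c_i* = α_i.
NE contributions = (1.7, 3); G = 4.7.
W^NE = (Σα)·G − ½Σα_i² = 4.7² − ½·11.89 = 16.145.
Planner sets c_i = Σα_j = 4.7 for every i, so G^SO = 2·4.7 = 9.4.
W^SO = (Σα)·G^SO − ½·2·(Σα)² = (2/2)·4.7² = 22.09.
Deadweight loss = W^SO − W^NE = 5.945.

5.945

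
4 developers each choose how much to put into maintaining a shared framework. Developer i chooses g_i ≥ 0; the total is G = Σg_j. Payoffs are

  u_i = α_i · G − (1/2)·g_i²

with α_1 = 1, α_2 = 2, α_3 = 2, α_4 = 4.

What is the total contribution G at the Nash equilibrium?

9

Developer i's FOC: ∂u_i/∂g_i = α_i − g_i = 0, so g_i* = α_i.
NE contributions = (1, 2, 2, 4); G = 9.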